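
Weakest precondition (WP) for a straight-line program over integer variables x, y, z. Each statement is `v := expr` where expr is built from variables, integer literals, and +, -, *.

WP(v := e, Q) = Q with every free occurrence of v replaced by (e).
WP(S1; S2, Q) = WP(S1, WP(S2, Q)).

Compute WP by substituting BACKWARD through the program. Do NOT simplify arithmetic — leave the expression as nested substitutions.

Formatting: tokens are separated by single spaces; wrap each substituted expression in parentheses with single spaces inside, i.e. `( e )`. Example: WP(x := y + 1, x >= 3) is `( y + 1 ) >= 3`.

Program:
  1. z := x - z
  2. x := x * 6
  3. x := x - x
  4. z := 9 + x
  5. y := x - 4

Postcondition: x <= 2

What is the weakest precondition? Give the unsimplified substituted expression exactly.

post: x <= 2
stmt 5: y := x - 4  -- replace 0 occurrence(s) of y with (x - 4)
  => x <= 2
stmt 4: z := 9 + x  -- replace 0 occurrence(s) of z with (9 + x)
  => x <= 2
stmt 3: x := x - x  -- replace 1 occurrence(s) of x with (x - x)
  => ( x - x ) <= 2
stmt 2: x := x * 6  -- replace 2 occurrence(s) of x with (x * 6)
  => ( ( x * 6 ) - ( x * 6 ) ) <= 2
stmt 1: z := x - z  -- replace 0 occurrence(s) of z with (x - z)
  => ( ( x * 6 ) - ( x * 6 ) ) <= 2

Answer: ( ( x * 6 ) - ( x * 6 ) ) <= 2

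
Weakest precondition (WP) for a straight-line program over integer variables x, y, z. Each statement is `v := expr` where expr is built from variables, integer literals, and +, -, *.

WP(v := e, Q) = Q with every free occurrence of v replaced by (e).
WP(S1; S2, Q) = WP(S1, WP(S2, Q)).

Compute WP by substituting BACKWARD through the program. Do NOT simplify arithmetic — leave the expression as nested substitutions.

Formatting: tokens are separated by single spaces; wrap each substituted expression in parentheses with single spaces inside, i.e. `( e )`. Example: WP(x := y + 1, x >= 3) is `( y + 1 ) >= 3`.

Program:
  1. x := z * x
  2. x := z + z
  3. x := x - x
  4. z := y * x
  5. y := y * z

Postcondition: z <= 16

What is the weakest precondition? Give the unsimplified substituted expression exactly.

post: z <= 16
stmt 5: y := y * z  -- replace 0 occurrence(s) of y with (y * z)
  => z <= 16
stmt 4: z := y * x  -- replace 1 occurrence(s) of z with (y * x)
  => ( y * x ) <= 16
stmt 3: x := x - x  -- replace 1 occurrence(s) of x with (x - x)
  => ( y * ( x - x ) ) <= 16
stmt 2: x := z + z  -- replace 2 occurrence(s) of x with (z + z)
  => ( y * ( ( z + z ) - ( z + z ) ) ) <= 16
stmt 1: x := z * x  -- replace 0 occurrence(s) of x with (z * x)
  => ( y * ( ( z + z ) - ( z + z ) ) ) <= 16

Answer: ( y * ( ( z + z ) - ( z + z ) ) ) <= 16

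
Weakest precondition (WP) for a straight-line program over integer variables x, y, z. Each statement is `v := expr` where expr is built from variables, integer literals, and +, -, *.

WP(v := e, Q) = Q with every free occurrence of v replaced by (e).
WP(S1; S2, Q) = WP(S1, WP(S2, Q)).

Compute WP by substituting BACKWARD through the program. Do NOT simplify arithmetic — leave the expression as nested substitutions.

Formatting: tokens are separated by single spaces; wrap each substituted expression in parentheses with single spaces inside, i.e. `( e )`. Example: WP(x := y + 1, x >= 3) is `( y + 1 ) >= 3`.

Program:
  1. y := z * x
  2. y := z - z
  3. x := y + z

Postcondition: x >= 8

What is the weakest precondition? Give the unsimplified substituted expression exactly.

Answer: ( ( z - z ) + z ) >= 8

Derivation:
post: x >= 8
stmt 3: x := y + z  -- replace 1 occurrence(s) of x with (y + z)
  => ( y + z ) >= 8
stmt 2: y := z - z  -- replace 1 occurrence(s) of y with (z - z)
  => ( ( z - z ) + z ) >= 8
stmt 1: y := z * x  -- replace 0 occurrence(s) of y with (z * x)
  => ( ( z - z ) + z ) >= 8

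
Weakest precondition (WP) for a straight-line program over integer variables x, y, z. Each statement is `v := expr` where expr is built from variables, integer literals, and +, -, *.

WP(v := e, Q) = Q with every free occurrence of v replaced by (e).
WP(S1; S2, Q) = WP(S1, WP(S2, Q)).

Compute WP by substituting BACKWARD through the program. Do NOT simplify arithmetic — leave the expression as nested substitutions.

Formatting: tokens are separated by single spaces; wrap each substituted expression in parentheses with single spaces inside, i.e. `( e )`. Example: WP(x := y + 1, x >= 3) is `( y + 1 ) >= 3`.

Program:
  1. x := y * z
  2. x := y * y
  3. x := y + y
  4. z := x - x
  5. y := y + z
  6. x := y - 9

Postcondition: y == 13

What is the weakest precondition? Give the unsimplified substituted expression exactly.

Answer: ( y + ( ( y + y ) - ( y + y ) ) ) == 13

Derivation:
post: y == 13
stmt 6: x := y - 9  -- replace 0 occurrence(s) of x with (y - 9)
  => y == 13
stmt 5: y := y + z  -- replace 1 occurrence(s) of y with (y + z)
  => ( y + z ) == 13
stmt 4: z := x - x  -- replace 1 occurrence(s) of z with (x - x)
  => ( y + ( x - x ) ) == 13
stmt 3: x := y + y  -- replace 2 occurrence(s) of x with (y + y)
  => ( y + ( ( y + y ) - ( y + y ) ) ) == 13
stmt 2: x := y * y  -- replace 0 occurrence(s) of x with (y * y)
  => ( y + ( ( y + y ) - ( y + y ) ) ) == 13
stmt 1: x := y * z  -- replace 0 occurrence(s) of x with (y * z)
  => ( y + ( ( y + y ) - ( y + y ) ) ) == 13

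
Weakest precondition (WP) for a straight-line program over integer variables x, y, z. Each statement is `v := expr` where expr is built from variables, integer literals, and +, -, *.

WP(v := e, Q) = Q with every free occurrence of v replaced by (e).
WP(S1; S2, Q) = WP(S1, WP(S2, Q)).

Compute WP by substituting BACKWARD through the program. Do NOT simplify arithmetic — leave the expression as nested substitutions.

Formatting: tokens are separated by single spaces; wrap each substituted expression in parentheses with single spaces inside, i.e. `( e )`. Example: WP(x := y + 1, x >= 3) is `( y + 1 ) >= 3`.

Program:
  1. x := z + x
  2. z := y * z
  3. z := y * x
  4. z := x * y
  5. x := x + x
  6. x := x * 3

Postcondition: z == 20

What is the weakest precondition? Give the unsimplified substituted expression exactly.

post: z == 20
stmt 6: x := x * 3  -- replace 0 occurrence(s) of x with (x * 3)
  => z == 20
stmt 5: x := x + x  -- replace 0 occurrence(s) of x with (x + x)
  => z == 20
stmt 4: z := x * y  -- replace 1 occurrence(s) of z with (x * y)
  => ( x * y ) == 20
stmt 3: z := y * x  -- replace 0 occurrence(s) of z with (y * x)
  => ( x * y ) == 20
stmt 2: z := y * z  -- replace 0 occurrence(s) of z with (y * z)
  => ( x * y ) == 20
stmt 1: x := z + x  -- replace 1 occurrence(s) of x with (z + x)
  => ( ( z + x ) * y ) == 20

Answer: ( ( z + x ) * y ) == 20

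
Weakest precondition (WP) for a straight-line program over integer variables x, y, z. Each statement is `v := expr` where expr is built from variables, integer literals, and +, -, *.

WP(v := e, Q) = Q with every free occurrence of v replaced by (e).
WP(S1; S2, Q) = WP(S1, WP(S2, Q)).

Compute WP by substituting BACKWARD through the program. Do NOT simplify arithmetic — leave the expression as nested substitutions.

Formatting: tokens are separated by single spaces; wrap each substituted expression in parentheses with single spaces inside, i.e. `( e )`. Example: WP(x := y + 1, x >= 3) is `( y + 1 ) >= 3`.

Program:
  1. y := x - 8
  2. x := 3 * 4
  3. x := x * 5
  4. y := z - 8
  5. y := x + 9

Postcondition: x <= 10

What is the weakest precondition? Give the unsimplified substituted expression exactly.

Answer: ( ( 3 * 4 ) * 5 ) <= 10

Derivation:
post: x <= 10
stmt 5: y := x + 9  -- replace 0 occurrence(s) of y with (x + 9)
  => x <= 10
stmt 4: y := z - 8  -- replace 0 occurrence(s) of y with (z - 8)
  => x <= 10
stmt 3: x := x * 5  -- replace 1 occurrence(s) of x with (x * 5)
  => ( x * 5 ) <= 10
stmt 2: x := 3 * 4  -- replace 1 occurrence(s) of x with (3 * 4)
  => ( ( 3 * 4 ) * 5 ) <= 10
stmt 1: y := x - 8  -- replace 0 occurrence(s) of y with (x - 8)
  => ( ( 3 * 4 ) * 5 ) <= 10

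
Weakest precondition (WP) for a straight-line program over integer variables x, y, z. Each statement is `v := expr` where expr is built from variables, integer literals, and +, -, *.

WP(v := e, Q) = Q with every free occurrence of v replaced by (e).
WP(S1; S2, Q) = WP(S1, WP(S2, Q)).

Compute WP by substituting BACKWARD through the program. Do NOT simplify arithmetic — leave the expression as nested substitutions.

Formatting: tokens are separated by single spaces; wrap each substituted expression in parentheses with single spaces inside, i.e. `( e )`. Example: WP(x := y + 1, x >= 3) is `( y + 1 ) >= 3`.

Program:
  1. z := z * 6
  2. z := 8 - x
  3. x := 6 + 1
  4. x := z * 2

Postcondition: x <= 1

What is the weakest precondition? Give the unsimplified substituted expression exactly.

Answer: ( ( 8 - x ) * 2 ) <= 1

Derivation:
post: x <= 1
stmt 4: x := z * 2  -- replace 1 occurrence(s) of x with (z * 2)
  => ( z * 2 ) <= 1
stmt 3: x := 6 + 1  -- replace 0 occurrence(s) of x with (6 + 1)
  => ( z * 2 ) <= 1
stmt 2: z := 8 - x  -- replace 1 occurrence(s) of z with (8 - x)
  => ( ( 8 - x ) * 2 ) <= 1
stmt 1: z := z * 6  -- replace 0 occurrence(s) of z with (z * 6)
  => ( ( 8 - x ) * 2 ) <= 1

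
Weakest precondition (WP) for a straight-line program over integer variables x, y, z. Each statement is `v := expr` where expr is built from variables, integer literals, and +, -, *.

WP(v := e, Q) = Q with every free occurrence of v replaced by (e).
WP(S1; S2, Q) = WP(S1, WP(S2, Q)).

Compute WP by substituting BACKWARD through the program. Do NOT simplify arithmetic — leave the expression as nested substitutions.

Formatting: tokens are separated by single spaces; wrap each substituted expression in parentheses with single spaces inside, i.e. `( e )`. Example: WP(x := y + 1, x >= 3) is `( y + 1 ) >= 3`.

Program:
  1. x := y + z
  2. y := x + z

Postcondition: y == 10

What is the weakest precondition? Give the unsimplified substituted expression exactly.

Answer: ( ( y + z ) + z ) == 10

Derivation:
post: y == 10
stmt 2: y := x + z  -- replace 1 occurrence(s) of y with (x + z)
  => ( x + z ) == 10
stmt 1: x := y + z  -- replace 1 occurrence(s) of x with (y + z)
  => ( ( y + z ) + z ) == 10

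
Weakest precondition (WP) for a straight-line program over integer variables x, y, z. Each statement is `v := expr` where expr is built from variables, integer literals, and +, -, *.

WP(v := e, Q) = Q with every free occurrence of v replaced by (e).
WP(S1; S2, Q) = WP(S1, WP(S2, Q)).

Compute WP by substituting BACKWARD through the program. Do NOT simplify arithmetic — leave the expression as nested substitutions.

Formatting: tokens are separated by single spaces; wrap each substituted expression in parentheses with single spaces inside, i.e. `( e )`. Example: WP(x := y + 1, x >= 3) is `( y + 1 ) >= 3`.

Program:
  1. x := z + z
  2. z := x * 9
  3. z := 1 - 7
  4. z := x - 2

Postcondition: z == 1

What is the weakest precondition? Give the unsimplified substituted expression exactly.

Answer: ( ( z + z ) - 2 ) == 1

Derivation:
post: z == 1
stmt 4: z := x - 2  -- replace 1 occurrence(s) of z with (x - 2)
  => ( x - 2 ) == 1
stmt 3: z := 1 - 7  -- replace 0 occurrence(s) of z with (1 - 7)
  => ( x - 2 ) == 1
stmt 2: z := x * 9  -- replace 0 occurrence(s) of z with (x * 9)
  => ( x - 2 ) == 1
stmt 1: x := z + z  -- replace 1 occurrence(s) of x with (z + z)
  => ( ( z + z ) - 2 ) == 1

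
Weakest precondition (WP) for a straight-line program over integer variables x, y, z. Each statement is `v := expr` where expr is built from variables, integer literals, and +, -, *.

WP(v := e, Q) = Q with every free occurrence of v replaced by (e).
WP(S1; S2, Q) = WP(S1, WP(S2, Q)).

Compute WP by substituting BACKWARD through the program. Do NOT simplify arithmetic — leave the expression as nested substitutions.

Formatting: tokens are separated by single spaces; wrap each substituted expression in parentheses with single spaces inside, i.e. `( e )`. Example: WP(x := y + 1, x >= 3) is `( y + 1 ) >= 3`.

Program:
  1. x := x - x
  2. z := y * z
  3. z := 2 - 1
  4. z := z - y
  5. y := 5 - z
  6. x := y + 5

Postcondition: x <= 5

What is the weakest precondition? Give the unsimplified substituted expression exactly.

Answer: ( ( 5 - ( ( 2 - 1 ) - y ) ) + 5 ) <= 5

Derivation:
post: x <= 5
stmt 6: x := y + 5  -- replace 1 occurrence(s) of x with (y + 5)
  => ( y + 5 ) <= 5
stmt 5: y := 5 - z  -- replace 1 occurrence(s) of y with (5 - z)
  => ( ( 5 - z ) + 5 ) <= 5
stmt 4: z := z - y  -- replace 1 occurrence(s) of z with (z - y)
  => ( ( 5 - ( z - y ) ) + 5 ) <= 5
stmt 3: z := 2 - 1  -- replace 1 occurrence(s) of z with (2 - 1)
  => ( ( 5 - ( ( 2 - 1 ) - y ) ) + 5 ) <= 5
stmt 2: z := y * z  -- replace 0 occurrence(s) of z with (y * z)
  => ( ( 5 - ( ( 2 - 1 ) - y ) ) + 5 ) <= 5
stmt 1: x := x - x  -- replace 0 occurrence(s) of x with (x - x)
  => ( ( 5 - ( ( 2 - 1 ) - y ) ) + 5 ) <= 5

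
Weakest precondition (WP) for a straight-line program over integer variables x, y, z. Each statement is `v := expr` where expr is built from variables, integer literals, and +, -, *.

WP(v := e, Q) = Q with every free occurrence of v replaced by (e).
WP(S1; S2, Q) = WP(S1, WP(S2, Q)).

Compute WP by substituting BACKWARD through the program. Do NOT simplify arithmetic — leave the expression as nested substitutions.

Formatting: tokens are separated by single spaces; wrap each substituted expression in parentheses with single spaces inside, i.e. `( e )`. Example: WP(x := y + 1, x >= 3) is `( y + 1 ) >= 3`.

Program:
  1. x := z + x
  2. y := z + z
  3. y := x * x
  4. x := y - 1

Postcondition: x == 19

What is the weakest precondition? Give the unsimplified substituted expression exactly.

Answer: ( ( ( z + x ) * ( z + x ) ) - 1 ) == 19

Derivation:
post: x == 19
stmt 4: x := y - 1  -- replace 1 occurrence(s) of x with (y - 1)
  => ( y - 1 ) == 19
stmt 3: y := x * x  -- replace 1 occurrence(s) of y with (x * x)
  => ( ( x * x ) - 1 ) == 19
stmt 2: y := z + z  -- replace 0 occurrence(s) of y with (z + z)
  => ( ( x * x ) - 1 ) == 19
stmt 1: x := z + x  -- replace 2 occurrence(s) of x with (z + x)
  => ( ( ( z + x ) * ( z + x ) ) - 1 ) == 19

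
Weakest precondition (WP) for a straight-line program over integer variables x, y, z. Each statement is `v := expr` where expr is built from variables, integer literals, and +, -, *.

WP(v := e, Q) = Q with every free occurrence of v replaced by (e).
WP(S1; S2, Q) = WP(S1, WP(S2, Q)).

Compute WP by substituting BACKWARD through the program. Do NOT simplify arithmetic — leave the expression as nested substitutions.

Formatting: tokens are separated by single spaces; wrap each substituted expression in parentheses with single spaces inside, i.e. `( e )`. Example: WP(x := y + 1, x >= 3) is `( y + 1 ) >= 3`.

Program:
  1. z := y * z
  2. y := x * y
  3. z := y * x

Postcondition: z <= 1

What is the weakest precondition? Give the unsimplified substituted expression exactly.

post: z <= 1
stmt 3: z := y * x  -- replace 1 occurrence(s) of z with (y * x)
  => ( y * x ) <= 1
stmt 2: y := x * y  -- replace 1 occurrence(s) of y with (x * y)
  => ( ( x * y ) * x ) <= 1
stmt 1: z := y * z  -- replace 0 occurrence(s) of z with (y * z)
  => ( ( x * y ) * x ) <= 1

Answer: ( ( x * y ) * x ) <= 1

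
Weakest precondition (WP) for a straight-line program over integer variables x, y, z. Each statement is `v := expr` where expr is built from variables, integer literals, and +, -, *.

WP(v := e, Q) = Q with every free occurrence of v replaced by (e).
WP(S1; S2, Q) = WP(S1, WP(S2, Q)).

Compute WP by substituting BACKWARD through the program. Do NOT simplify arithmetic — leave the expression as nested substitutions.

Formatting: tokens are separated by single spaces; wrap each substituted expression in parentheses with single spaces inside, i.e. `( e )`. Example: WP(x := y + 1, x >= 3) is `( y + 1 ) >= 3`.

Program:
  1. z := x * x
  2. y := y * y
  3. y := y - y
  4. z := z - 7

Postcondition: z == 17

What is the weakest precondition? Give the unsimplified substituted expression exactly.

post: z == 17
stmt 4: z := z - 7  -- replace 1 occurrence(s) of z with (z - 7)
  => ( z - 7 ) == 17
stmt 3: y := y - y  -- replace 0 occurrence(s) of y with (y - y)
  => ( z - 7 ) == 17
stmt 2: y := y * y  -- replace 0 occurrence(s) of y with (y * y)
  => ( z - 7 ) == 17
stmt 1: z := x * x  -- replace 1 occurrence(s) of z with (x * x)
  => ( ( x * x ) - 7 ) == 17

Answer: ( ( x * x ) - 7 ) == 17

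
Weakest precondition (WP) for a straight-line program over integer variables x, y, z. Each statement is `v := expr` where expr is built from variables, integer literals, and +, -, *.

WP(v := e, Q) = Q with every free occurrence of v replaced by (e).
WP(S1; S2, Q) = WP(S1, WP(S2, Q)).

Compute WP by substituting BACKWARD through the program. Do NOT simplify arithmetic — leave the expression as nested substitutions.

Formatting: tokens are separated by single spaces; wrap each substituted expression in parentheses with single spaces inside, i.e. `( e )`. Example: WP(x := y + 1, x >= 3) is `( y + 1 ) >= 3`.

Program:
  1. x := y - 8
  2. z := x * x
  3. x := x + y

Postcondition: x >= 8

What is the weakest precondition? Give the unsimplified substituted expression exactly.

Answer: ( ( y - 8 ) + y ) >= 8

Derivation:
post: x >= 8
stmt 3: x := x + y  -- replace 1 occurrence(s) of x with (x + y)
  => ( x + y ) >= 8
stmt 2: z := x * x  -- replace 0 occurrence(s) of z with (x * x)
  => ( x + y ) >= 8
stmt 1: x := y - 8  -- replace 1 occurrence(s) of x with (y - 8)
  => ( ( y - 8 ) + y ) >= 8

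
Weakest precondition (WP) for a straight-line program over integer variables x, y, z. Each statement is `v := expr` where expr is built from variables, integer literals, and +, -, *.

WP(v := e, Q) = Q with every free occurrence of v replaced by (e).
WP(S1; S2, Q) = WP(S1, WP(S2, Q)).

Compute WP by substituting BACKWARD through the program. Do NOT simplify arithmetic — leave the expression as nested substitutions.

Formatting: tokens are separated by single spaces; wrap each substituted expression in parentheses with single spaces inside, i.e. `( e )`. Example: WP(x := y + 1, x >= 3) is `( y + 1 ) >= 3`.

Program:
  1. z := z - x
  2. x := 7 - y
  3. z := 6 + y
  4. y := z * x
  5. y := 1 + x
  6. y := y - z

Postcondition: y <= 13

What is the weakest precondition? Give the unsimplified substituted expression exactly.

post: y <= 13
stmt 6: y := y - z  -- replace 1 occurrence(s) of y with (y - z)
  => ( y - z ) <= 13
stmt 5: y := 1 + x  -- replace 1 occurrence(s) of y with (1 + x)
  => ( ( 1 + x ) - z ) <= 13
stmt 4: y := z * x  -- replace 0 occurrence(s) of y with (z * x)
  => ( ( 1 + x ) - z ) <= 13
stmt 3: z := 6 + y  -- replace 1 occurrence(s) of z with (6 + y)
  => ( ( 1 + x ) - ( 6 + y ) ) <= 13
stmt 2: x := 7 - y  -- replace 1 occurrence(s) of x with (7 - y)
  => ( ( 1 + ( 7 - y ) ) - ( 6 + y ) ) <= 13
stmt 1: z := z - x  -- replace 0 occurrence(s) of z with (z - x)
  => ( ( 1 + ( 7 - y ) ) - ( 6 + y ) ) <= 13

Answer: ( ( 1 + ( 7 - y ) ) - ( 6 + y ) ) <= 13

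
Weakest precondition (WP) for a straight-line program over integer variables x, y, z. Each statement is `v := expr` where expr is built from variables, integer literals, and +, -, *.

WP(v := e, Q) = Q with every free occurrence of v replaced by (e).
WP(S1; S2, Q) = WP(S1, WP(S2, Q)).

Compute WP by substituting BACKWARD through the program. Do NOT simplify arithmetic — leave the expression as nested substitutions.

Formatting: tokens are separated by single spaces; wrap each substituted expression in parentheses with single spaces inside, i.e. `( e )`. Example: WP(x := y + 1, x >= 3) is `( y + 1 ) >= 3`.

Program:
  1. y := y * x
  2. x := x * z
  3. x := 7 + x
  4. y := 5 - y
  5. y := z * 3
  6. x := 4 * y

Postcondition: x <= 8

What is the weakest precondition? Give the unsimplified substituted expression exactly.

Answer: ( 4 * ( z * 3 ) ) <= 8

Derivation:
post: x <= 8
stmt 6: x := 4 * y  -- replace 1 occurrence(s) of x with (4 * y)
  => ( 4 * y ) <= 8
stmt 5: y := z * 3  -- replace 1 occurrence(s) of y with (z * 3)
  => ( 4 * ( z * 3 ) ) <= 8
stmt 4: y := 5 - y  -- replace 0 occurrence(s) of y with (5 - y)
  => ( 4 * ( z * 3 ) ) <= 8
stmt 3: x := 7 + x  -- replace 0 occurrence(s) of x with (7 + x)
  => ( 4 * ( z * 3 ) ) <= 8
stmt 2: x := x * z  -- replace 0 occurrence(s) of x with (x * z)
  => ( 4 * ( z * 3 ) ) <= 8
stmt 1: y := y * x  -- replace 0 occurrence(s) of y with (y * x)
  => ( 4 * ( z * 3 ) ) <= 8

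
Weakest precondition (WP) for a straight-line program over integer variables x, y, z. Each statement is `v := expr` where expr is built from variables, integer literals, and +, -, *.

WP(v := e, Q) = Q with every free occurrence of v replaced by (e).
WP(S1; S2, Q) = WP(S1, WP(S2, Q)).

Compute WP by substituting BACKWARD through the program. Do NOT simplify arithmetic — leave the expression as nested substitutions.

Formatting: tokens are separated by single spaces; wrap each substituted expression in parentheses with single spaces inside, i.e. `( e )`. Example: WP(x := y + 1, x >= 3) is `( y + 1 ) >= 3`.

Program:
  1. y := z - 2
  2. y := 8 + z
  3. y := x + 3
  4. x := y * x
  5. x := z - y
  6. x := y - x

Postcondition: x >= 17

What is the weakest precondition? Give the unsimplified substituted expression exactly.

post: x >= 17
stmt 6: x := y - x  -- replace 1 occurrence(s) of x with (y - x)
  => ( y - x ) >= 17
stmt 5: x := z - y  -- replace 1 occurrence(s) of x with (z - y)
  => ( y - ( z - y ) ) >= 17
stmt 4: x := y * x  -- replace 0 occurrence(s) of x with (y * x)
  => ( y - ( z - y ) ) >= 17
stmt 3: y := x + 3  -- replace 2 occurrence(s) of y with (x + 3)
  => ( ( x + 3 ) - ( z - ( x + 3 ) ) ) >= 17
stmt 2: y := 8 + z  -- replace 0 occurrence(s) of y with (8 + z)
  => ( ( x + 3 ) - ( z - ( x + 3 ) ) ) >= 17
stmt 1: y := z - 2  -- replace 0 occurrence(s) of y with (z - 2)
  => ( ( x + 3 ) - ( z - ( x + 3 ) ) ) >= 17

Answer: ( ( x + 3 ) - ( z - ( x + 3 ) ) ) >= 17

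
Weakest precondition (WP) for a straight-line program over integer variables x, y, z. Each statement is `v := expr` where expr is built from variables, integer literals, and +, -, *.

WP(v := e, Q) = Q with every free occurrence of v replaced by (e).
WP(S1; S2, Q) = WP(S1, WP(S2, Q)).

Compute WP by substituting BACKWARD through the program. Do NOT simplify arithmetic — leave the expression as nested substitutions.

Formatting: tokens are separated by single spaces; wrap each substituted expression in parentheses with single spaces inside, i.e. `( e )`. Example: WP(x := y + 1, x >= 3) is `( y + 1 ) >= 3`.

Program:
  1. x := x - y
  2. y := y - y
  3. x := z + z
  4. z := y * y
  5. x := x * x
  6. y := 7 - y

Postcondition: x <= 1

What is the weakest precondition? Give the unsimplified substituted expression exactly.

post: x <= 1
stmt 6: y := 7 - y  -- replace 0 occurrence(s) of y with (7 - y)
  => x <= 1
stmt 5: x := x * x  -- replace 1 occurrence(s) of x with (x * x)
  => ( x * x ) <= 1
stmt 4: z := y * y  -- replace 0 occurrence(s) of z with (y * y)
  => ( x * x ) <= 1
stmt 3: x := z + z  -- replace 2 occurrence(s) of x with (z + z)
  => ( ( z + z ) * ( z + z ) ) <= 1
stmt 2: y := y - y  -- replace 0 occurrence(s) of y with (y - y)
  => ( ( z + z ) * ( z + z ) ) <= 1
stmt 1: x := x - y  -- replace 0 occurrence(s) of x with (x - y)
  => ( ( z + z ) * ( z + z ) ) <= 1

Answer: ( ( z + z ) * ( z + z ) ) <= 1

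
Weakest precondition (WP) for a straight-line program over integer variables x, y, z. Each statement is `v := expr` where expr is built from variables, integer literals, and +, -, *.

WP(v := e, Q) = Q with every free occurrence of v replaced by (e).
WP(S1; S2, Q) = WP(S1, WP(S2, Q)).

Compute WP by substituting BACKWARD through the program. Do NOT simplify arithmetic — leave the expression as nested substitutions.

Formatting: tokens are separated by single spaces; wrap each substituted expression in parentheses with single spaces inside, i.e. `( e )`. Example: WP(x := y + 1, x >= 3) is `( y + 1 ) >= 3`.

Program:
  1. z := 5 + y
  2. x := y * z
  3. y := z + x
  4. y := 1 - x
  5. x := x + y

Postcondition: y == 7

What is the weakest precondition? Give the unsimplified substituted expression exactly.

Answer: ( 1 - ( y * ( 5 + y ) ) ) == 7

Derivation:
post: y == 7
stmt 5: x := x + y  -- replace 0 occurrence(s) of x with (x + y)
  => y == 7
stmt 4: y := 1 - x  -- replace 1 occurrence(s) of y with (1 - x)
  => ( 1 - x ) == 7
stmt 3: y := z + x  -- replace 0 occurrence(s) of y with (z + x)
  => ( 1 - x ) == 7
stmt 2: x := y * z  -- replace 1 occurrence(s) of x with (y * z)
  => ( 1 - ( y * z ) ) == 7
stmt 1: z := 5 + y  -- replace 1 occurrence(s) of z with (5 + y)
  => ( 1 - ( y * ( 5 + y ) ) ) == 7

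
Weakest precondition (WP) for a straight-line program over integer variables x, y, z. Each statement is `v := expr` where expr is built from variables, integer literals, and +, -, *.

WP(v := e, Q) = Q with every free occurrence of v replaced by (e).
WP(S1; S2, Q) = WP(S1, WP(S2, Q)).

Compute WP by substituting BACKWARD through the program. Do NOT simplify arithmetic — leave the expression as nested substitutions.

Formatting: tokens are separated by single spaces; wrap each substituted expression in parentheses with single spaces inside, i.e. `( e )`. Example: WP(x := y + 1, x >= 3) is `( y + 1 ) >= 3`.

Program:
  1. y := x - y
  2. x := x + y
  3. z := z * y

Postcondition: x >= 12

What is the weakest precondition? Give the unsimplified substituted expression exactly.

post: x >= 12
stmt 3: z := z * y  -- replace 0 occurrence(s) of z with (z * y)
  => x >= 12
stmt 2: x := x + y  -- replace 1 occurrence(s) of x with (x + y)
  => ( x + y ) >= 12
stmt 1: y := x - y  -- replace 1 occurrence(s) of y with (x - y)
  => ( x + ( x - y ) ) >= 12

Answer: ( x + ( x - y ) ) >= 12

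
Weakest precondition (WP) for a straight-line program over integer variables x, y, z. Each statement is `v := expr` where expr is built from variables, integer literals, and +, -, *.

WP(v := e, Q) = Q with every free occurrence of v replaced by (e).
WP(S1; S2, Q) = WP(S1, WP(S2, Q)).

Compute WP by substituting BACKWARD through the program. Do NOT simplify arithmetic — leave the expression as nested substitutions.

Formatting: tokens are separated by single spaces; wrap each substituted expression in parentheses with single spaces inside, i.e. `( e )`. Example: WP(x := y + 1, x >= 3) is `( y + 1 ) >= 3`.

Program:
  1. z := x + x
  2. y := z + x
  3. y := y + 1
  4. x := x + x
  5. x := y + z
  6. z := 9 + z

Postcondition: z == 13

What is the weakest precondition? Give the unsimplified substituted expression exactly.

Answer: ( 9 + ( x + x ) ) == 13

Derivation:
post: z == 13
stmt 6: z := 9 + z  -- replace 1 occurrence(s) of z with (9 + z)
  => ( 9 + z ) == 13
stmt 5: x := y + z  -- replace 0 occurrence(s) of x with (y + z)
  => ( 9 + z ) == 13
stmt 4: x := x + x  -- replace 0 occurrence(s) of x with (x + x)
  => ( 9 + z ) == 13
stmt 3: y := y + 1  -- replace 0 occurrence(s) of y with (y + 1)
  => ( 9 + z ) == 13
stmt 2: y := z + x  -- replace 0 occurrence(s) of y with (z + x)
  => ( 9 + z ) == 13
stmt 1: z := x + x  -- replace 1 occurrence(s) of z with (x + x)
  => ( 9 + ( x + x ) ) == 13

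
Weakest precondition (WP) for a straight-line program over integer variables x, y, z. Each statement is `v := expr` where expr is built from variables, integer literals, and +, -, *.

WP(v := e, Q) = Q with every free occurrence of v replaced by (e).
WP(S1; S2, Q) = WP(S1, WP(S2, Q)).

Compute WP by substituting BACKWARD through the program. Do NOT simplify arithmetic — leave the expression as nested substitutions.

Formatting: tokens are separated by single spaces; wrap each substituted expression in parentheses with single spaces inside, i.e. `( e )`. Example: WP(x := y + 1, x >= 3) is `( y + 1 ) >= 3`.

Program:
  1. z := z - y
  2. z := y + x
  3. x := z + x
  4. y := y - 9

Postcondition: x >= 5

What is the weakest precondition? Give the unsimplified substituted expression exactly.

post: x >= 5
stmt 4: y := y - 9  -- replace 0 occurrence(s) of y with (y - 9)
  => x >= 5
stmt 3: x := z + x  -- replace 1 occurrence(s) of x with (z + x)
  => ( z + x ) >= 5
stmt 2: z := y + x  -- replace 1 occurrence(s) of z with (y + x)
  => ( ( y + x ) + x ) >= 5
stmt 1: z := z - y  -- replace 0 occurrence(s) of z with (z - y)
  => ( ( y + x ) + x ) >= 5

Answer: ( ( y + x ) + x ) >= 5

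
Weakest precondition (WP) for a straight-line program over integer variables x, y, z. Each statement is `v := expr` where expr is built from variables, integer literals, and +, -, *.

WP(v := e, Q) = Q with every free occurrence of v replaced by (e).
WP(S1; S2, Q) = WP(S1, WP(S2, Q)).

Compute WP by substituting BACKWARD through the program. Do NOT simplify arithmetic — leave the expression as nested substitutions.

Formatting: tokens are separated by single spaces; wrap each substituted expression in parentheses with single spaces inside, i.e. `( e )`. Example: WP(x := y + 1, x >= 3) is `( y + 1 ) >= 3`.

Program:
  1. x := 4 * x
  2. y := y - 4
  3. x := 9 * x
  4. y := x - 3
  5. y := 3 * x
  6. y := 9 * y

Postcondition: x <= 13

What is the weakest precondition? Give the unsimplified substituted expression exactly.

post: x <= 13
stmt 6: y := 9 * y  -- replace 0 occurrence(s) of y with (9 * y)
  => x <= 13
stmt 5: y := 3 * x  -- replace 0 occurrence(s) of y with (3 * x)
  => x <= 13
stmt 4: y := x - 3  -- replace 0 occurrence(s) of y with (x - 3)
  => x <= 13
stmt 3: x := 9 * x  -- replace 1 occurrence(s) of x with (9 * x)
  => ( 9 * x ) <= 13
stmt 2: y := y - 4  -- replace 0 occurrence(s) of y with (y - 4)
  => ( 9 * x ) <= 13
stmt 1: x := 4 * x  -- replace 1 occurrence(s) of x with (4 * x)
  => ( 9 * ( 4 * x ) ) <= 13

Answer: ( 9 * ( 4 * x ) ) <= 13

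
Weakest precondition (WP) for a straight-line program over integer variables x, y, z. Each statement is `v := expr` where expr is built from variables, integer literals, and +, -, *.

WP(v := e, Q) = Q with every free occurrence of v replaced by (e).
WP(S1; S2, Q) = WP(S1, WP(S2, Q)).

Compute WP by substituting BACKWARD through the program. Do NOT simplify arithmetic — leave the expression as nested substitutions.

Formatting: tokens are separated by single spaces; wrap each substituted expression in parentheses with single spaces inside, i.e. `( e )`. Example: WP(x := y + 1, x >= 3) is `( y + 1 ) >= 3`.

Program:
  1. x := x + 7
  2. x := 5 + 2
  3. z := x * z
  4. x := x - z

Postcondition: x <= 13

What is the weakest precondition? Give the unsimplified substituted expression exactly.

post: x <= 13
stmt 4: x := x - z  -- replace 1 occurrence(s) of x with (x - z)
  => ( x - z ) <= 13
stmt 3: z := x * z  -- replace 1 occurrence(s) of z with (x * z)
  => ( x - ( x * z ) ) <= 13
stmt 2: x := 5 + 2  -- replace 2 occurrence(s) of x with (5 + 2)
  => ( ( 5 + 2 ) - ( ( 5 + 2 ) * z ) ) <= 13
stmt 1: x := x + 7  -- replace 0 occurrence(s) of x with (x + 7)
  => ( ( 5 + 2 ) - ( ( 5 + 2 ) * z ) ) <= 13

Answer: ( ( 5 + 2 ) - ( ( 5 + 2 ) * z ) ) <= 13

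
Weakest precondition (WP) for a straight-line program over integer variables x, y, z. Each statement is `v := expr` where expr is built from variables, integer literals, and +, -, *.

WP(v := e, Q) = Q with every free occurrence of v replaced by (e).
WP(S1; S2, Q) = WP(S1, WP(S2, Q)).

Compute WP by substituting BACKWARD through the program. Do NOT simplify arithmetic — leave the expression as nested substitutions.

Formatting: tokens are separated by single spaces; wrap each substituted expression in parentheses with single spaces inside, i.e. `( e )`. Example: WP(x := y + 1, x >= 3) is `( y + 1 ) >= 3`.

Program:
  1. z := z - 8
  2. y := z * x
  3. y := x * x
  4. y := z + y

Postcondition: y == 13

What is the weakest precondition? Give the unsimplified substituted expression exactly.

Answer: ( ( z - 8 ) + ( x * x ) ) == 13

Derivation:
post: y == 13
stmt 4: y := z + y  -- replace 1 occurrence(s) of y with (z + y)
  => ( z + y ) == 13
stmt 3: y := x * x  -- replace 1 occurrence(s) of y with (x * x)
  => ( z + ( x * x ) ) == 13
stmt 2: y := z * x  -- replace 0 occurrence(s) of y with (z * x)
  => ( z + ( x * x ) ) == 13
stmt 1: z := z - 8  -- replace 1 occurrence(s) of z with (z - 8)
  => ( ( z - 8 ) + ( x * x ) ) == 13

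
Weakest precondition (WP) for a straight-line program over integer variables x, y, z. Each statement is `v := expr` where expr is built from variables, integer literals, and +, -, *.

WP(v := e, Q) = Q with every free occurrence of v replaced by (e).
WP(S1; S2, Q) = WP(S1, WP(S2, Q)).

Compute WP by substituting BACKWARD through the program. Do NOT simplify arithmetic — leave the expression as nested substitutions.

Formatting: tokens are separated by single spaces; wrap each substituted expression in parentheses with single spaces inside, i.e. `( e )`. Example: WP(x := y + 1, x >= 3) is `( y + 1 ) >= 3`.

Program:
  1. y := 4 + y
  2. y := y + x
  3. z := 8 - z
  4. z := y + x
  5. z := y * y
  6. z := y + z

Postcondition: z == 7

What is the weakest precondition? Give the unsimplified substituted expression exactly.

Answer: ( ( ( 4 + y ) + x ) + ( ( ( 4 + y ) + x ) * ( ( 4 + y ) + x ) ) ) == 7

Derivation:
post: z == 7
stmt 6: z := y + z  -- replace 1 occurrence(s) of z with (y + z)
  => ( y + z ) == 7
stmt 5: z := y * y  -- replace 1 occurrence(s) of z with (y * y)
  => ( y + ( y * y ) ) == 7
stmt 4: z := y + x  -- replace 0 occurrence(s) of z with (y + x)
  => ( y + ( y * y ) ) == 7
stmt 3: z := 8 - z  -- replace 0 occurrence(s) of z with (8 - z)
  => ( y + ( y * y ) ) == 7
stmt 2: y := y + x  -- replace 3 occurrence(s) of y with (y + x)
  => ( ( y + x ) + ( ( y + x ) * ( y + x ) ) ) == 7
stmt 1: y := 4 + y  -- replace 3 occurrence(s) of y with (4 + y)
  => ( ( ( 4 + y ) + x ) + ( ( ( 4 + y ) + x ) * ( ( 4 + y ) + x ) ) ) == 7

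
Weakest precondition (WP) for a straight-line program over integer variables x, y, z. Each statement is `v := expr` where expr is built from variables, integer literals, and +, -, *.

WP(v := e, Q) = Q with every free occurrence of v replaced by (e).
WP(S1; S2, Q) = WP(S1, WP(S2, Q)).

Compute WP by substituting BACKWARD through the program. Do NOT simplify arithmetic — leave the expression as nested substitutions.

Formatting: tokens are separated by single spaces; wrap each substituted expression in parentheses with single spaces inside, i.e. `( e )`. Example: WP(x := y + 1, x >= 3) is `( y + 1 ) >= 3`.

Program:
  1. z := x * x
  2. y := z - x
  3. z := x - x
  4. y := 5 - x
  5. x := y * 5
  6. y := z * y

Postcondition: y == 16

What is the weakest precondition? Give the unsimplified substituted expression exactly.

Answer: ( ( x - x ) * ( 5 - x ) ) == 16

Derivation:
post: y == 16
stmt 6: y := z * y  -- replace 1 occurrence(s) of y with (z * y)
  => ( z * y ) == 16
stmt 5: x := y * 5  -- replace 0 occurrence(s) of x with (y * 5)
  => ( z * y ) == 16
stmt 4: y := 5 - x  -- replace 1 occurrence(s) of y with (5 - x)
  => ( z * ( 5 - x ) ) == 16
stmt 3: z := x - x  -- replace 1 occurrence(s) of z with (x - x)
  => ( ( x - x ) * ( 5 - x ) ) == 16
stmt 2: y := z - x  -- replace 0 occurrence(s) of y with (z - x)
  => ( ( x - x ) * ( 5 - x ) ) == 16
stmt 1: z := x * x  -- replace 0 occurrence(s) of z with (x * x)
  => ( ( x - x ) * ( 5 - x ) ) == 16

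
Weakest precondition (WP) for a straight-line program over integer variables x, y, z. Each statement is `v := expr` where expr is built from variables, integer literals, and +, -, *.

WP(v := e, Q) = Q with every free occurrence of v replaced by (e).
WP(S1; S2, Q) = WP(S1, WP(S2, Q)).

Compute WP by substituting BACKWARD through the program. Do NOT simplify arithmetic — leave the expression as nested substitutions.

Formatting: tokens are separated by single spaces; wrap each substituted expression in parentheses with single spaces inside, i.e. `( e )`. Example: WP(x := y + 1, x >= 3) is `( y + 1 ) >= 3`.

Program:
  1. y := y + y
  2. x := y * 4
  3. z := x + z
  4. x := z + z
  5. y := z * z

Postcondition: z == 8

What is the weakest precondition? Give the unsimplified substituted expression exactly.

post: z == 8
stmt 5: y := z * z  -- replace 0 occurrence(s) of y with (z * z)
  => z == 8
stmt 4: x := z + z  -- replace 0 occurrence(s) of x with (z + z)
  => z == 8
stmt 3: z := x + z  -- replace 1 occurrence(s) of z with (x + z)
  => ( x + z ) == 8
stmt 2: x := y * 4  -- replace 1 occurrence(s) of x with (y * 4)
  => ( ( y * 4 ) + z ) == 8
stmt 1: y := y + y  -- replace 1 occurrence(s) of y with (y + y)
  => ( ( ( y + y ) * 4 ) + z ) == 8

Answer: ( ( ( y + y ) * 4 ) + z ) == 8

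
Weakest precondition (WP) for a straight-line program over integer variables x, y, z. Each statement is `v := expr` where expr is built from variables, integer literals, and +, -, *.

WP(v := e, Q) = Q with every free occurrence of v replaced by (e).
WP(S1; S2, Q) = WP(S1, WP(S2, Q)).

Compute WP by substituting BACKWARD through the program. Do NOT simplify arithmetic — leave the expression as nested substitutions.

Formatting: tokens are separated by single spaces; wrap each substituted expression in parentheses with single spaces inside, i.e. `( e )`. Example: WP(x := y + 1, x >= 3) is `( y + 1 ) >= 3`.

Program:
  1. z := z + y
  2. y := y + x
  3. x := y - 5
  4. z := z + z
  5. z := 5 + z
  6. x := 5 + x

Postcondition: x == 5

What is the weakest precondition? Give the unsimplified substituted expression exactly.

post: x == 5
stmt 6: x := 5 + x  -- replace 1 occurrence(s) of x with (5 + x)
  => ( 5 + x ) == 5
stmt 5: z := 5 + z  -- replace 0 occurrence(s) of z with (5 + z)
  => ( 5 + x ) == 5
stmt 4: z := z + z  -- replace 0 occurrence(s) of z with (z + z)
  => ( 5 + x ) == 5
stmt 3: x := y - 5  -- replace 1 occurrence(s) of x with (y - 5)
  => ( 5 + ( y - 5 ) ) == 5
stmt 2: y := y + x  -- replace 1 occurrence(s) of y with (y + x)
  => ( 5 + ( ( y + x ) - 5 ) ) == 5
stmt 1: z := z + y  -- replace 0 occurrence(s) of z with (z + y)
  => ( 5 + ( ( y + x ) - 5 ) ) == 5

Answer: ( 5 + ( ( y + x ) - 5 ) ) == 5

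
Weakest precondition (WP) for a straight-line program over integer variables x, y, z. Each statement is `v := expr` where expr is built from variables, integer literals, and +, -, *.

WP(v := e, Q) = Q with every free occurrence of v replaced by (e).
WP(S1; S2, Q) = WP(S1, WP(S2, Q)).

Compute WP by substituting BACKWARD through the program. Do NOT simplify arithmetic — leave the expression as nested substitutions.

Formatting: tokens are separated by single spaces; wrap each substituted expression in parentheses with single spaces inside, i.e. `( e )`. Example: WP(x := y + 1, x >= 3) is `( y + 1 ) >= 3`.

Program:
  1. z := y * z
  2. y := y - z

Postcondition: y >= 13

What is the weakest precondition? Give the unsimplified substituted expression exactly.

post: y >= 13
stmt 2: y := y - z  -- replace 1 occurrence(s) of y with (y - z)
  => ( y - z ) >= 13
stmt 1: z := y * z  -- replace 1 occurrence(s) of z with (y * z)
  => ( y - ( y * z ) ) >= 13

Answer: ( y - ( y * z ) ) >= 13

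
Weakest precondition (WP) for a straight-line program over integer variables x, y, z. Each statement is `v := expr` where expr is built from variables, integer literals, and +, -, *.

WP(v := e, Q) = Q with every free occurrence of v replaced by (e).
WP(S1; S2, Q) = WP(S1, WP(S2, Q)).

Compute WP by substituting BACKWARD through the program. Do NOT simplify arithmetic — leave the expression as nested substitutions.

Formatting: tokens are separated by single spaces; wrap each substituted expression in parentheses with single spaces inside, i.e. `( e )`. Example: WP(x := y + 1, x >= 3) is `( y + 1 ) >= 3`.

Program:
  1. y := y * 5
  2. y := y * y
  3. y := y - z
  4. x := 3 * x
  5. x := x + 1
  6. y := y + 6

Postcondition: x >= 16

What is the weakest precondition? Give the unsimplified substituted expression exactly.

Answer: ( ( 3 * x ) + 1 ) >= 16

Derivation:
post: x >= 16
stmt 6: y := y + 6  -- replace 0 occurrence(s) of y with (y + 6)
  => x >= 16
stmt 5: x := x + 1  -- replace 1 occurrence(s) of x with (x + 1)
  => ( x + 1 ) >= 16
stmt 4: x := 3 * x  -- replace 1 occurrence(s) of x with (3 * x)
  => ( ( 3 * x ) + 1 ) >= 16
stmt 3: y := y - z  -- replace 0 occurrence(s) of y with (y - z)
  => ( ( 3 * x ) + 1 ) >= 16
stmt 2: y := y * y  -- replace 0 occurrence(s) of y with (y * y)
  => ( ( 3 * x ) + 1 ) >= 16
stmt 1: y := y * 5  -- replace 0 occurrence(s) of y with (y * 5)
  => ( ( 3 * x ) + 1 ) >= 16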